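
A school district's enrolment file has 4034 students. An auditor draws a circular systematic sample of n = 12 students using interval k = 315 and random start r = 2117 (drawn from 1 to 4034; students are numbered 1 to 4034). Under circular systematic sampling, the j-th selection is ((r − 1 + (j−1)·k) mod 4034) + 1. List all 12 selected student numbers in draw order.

2117, 2432, 2747, 3062, 3377, 3692, 4007, 288, 603, 918, 1233, 1548

Selection 1: 2117
Selection 2: 2117 + 315 = 2432
Selection 3: 2432 + 315 = 2747
Selection 4: 2747 + 315 = 3062
Selection 5: 3062 + 315 = 3377
Selection 6: 3377 + 315 = 3692
Selection 7: 3692 + 315 = 4007
Selection 8: 4007 + 315 = 4322 → 4322 − 4034 = 288
Selection 9: 288 + 315 = 603
Selection 10: 603 + 315 = 918
Selection 11: 918 + 315 = 1233
Selection 12: 1233 + 315 = 1548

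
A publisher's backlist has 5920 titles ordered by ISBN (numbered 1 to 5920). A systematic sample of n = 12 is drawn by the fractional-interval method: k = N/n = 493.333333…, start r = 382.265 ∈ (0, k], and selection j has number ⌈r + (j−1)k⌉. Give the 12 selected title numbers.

383, 876, 1369, 1863, 2356, 2849, 3343, 3836, 4329, 4823, 5316, 5809

j=1: r + 0k = 382.265 → ⌈·⌉ = 383
j=2: r + 1k = 875.598333… → ⌈·⌉ = 876
j=3: r + 2k = 1368.931666… → ⌈·⌉ = 1369
j=4: r + 3k = 1862.265 → ⌈·⌉ = 1863
j=5: r + 4k = 2355.598333… → ⌈·⌉ = 2356
j=6: r + 5k = 2848.931666… → ⌈·⌉ = 2849
j=7: r + 6k = 3342.265 → ⌈·⌉ = 3343
j=8: r + 7k = 3835.598333… → ⌈·⌉ = 3836
j=9: r + 8k = 4328.931666… → ⌈·⌉ = 4329
j=10: r + 9k = 4822.265 → ⌈·⌉ = 4823
j=11: r + 10k = 5315.598333… → ⌈·⌉ = 5316
j=12: r + 11k = 5808.931666… → ⌈·⌉ = 5809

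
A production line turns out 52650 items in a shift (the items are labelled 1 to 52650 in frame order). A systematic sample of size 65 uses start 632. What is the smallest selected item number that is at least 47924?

48422

k = 52650/65 = 810
Steps past start: ⌈(47924 − 632)/810⌉ = ⌈47292/810⌉ = 59
Selected item: 632 + 59×810 = 48422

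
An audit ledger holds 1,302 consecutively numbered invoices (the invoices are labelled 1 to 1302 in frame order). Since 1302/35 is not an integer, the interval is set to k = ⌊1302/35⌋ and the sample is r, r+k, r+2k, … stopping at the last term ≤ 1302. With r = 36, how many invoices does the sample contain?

35

k = ⌊1302/35⌋ = 37
Achieved size = ⌊(1302 − 36)/37⌋ + 1 = ⌊1266/37⌋ + 1 = 34 + 1 = 35
(last selection: 36 + 34×37 = 1294 ≤ 1302; next would be 1331 > 1302)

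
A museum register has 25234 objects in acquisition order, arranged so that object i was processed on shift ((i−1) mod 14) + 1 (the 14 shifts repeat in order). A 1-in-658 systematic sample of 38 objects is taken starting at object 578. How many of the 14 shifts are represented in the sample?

1

Consecutive selections differ by k = 658, so their shift numbers differ by 658 mod 14 = 0.
gcd(658, 14) = 14, so the sample visits 14/14 = 1 distinct residues mod 14.
Start 578 is shift 4; the shifts hit are 4.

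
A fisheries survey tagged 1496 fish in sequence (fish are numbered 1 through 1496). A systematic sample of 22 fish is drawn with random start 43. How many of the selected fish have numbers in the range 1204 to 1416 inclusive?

3

k = 1496/22 = 68
First selection ≥ 1204: 43 + ⌈(1204−43)/68⌉·68 = 43 + 18×68 = 1267
Last selection ≤ 1416: 43 + ⌊(1416−43)/68⌋·68 = 43 + 20×68 = 1403
Count = 20 − 18 + 1 = 3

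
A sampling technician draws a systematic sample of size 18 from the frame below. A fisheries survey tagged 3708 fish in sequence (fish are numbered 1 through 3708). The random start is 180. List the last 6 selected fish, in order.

2652, 2858, 3064, 3270, 3476, 3682

k = N/n = 3708/18 = 206
13th selection = 180 + 12×206 = 2652
14th: 2652 + 206 = 2858
15th: 2858 + 206 = 3064
16th: 3064 + 206 = 3270
17th: 3270 + 206 = 3476
18th: 3476 + 206 = 3682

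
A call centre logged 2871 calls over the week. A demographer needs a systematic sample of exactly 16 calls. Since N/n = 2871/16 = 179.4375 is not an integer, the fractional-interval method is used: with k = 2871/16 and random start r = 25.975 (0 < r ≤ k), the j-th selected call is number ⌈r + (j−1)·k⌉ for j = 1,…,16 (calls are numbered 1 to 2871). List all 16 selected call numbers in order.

j=1: r + 0k = 25.975 → ⌈·⌉ = 26
j=2: r + 1k = 205.4125 → ⌈·⌉ = 206
j=3: r + 2k = 384.85 → ⌈·⌉ = 385
j=4: r + 3k = 564.2875 → ⌈·⌉ = 565
j=5: r + 4k = 743.725 → ⌈·⌉ = 744
j=6: r + 5k = 923.1625 → ⌈·⌉ = 924
j=7: r + 6k = 1102.6 → ⌈·⌉ = 1103
j=8: r + 7k = 1282.0375 → ⌈·⌉ = 1283
j=9: r + 8k = 1461.475 → ⌈·⌉ = 1462
j=10: r + 9k = 1640.9125 → ⌈·⌉ = 1641
j=11: r + 10k = 1820.35 → ⌈·⌉ = 1821
j=12: r + 11k = 1999.7875 → ⌈·⌉ = 2000
j=13: r + 12k = 2179.225 → ⌈·⌉ = 2180
j=14: r + 13k = 2358.6625 → ⌈·⌉ = 2359
j=15: r + 14k = 2538.1 → ⌈·⌉ = 2539
j=16: r + 15k = 2717.5375 → ⌈·⌉ = 2718

26, 206, 385, 565, 744, 924, 1103, 1283, 1462, 1641, 1821, 2000, 2180, 2359, 2539, 2718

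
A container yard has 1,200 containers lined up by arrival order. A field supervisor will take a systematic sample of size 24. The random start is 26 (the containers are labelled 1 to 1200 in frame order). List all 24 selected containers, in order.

k = N/n = 1200/24 = 50
container 1: 26
container 2: 26 + 50 = 76
container 3: 76 + 50 = 126
container 4: 126 + 50 = 176
container 5: 176 + 50 = 226
container 6: 226 + 50 = 276
container 7: 276 + 50 = 326
container 8: 326 + 50 = 376
container 9: 376 + 50 = 426
container 10: 426 + 50 = 476
container 11: 476 + 50 = 526
container 12: 526 + 50 = 576
container 13: 576 + 50 = 626
container 14: 626 + 50 = 676
container 15: 676 + 50 = 726
container 16: 726 + 50 = 776
container 17: 776 + 50 = 826
container 18: 826 + 50 = 876
container 19: 876 + 50 = 926
container 20: 926 + 50 = 976
container 21: 976 + 50 = 1026
container 22: 1026 + 50 = 1076
container 23: 1076 + 50 = 1126
container 24: 1126 + 50 = 1176

26, 76, 126, 176, 226, 276, 326, 376, 426, 476, 526, 576, 626, 676, 726, 776, 826, 876, 926, 976, 1026, 1076, 1126, 1176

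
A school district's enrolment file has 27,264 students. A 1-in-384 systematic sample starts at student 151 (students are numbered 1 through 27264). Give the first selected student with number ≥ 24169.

k = 384
Steps past start: ⌈(24169 − 151)/384⌉ = ⌈24018/384⌉ = 63
Selected student: 151 + 63×384 = 24343

24343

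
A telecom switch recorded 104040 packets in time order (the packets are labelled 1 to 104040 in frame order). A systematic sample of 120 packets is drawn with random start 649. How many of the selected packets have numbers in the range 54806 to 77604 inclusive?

26

k = 104040/120 = 867
First selection ≥ 54806: 649 + ⌈(54806−649)/867⌉·867 = 649 + 63×867 = 55270
Last selection ≤ 77604: 649 + ⌊(77604−649)/867⌋·867 = 649 + 88×867 = 76945
Count = 88 − 63 + 1 = 26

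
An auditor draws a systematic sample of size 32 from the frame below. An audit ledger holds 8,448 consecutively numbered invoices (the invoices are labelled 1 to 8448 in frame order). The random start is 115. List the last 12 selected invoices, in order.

5395, 5659, 5923, 6187, 6451, 6715, 6979, 7243, 7507, 7771, 8035, 8299

k = N/n = 8448/32 = 264
21st selection = 115 + 20×264 = 5395
22nd: 5395 + 264 = 5659
23rd: 5659 + 264 = 5923
24th: 5923 + 264 = 6187
25th: 6187 + 264 = 6451
26th: 6451 + 264 = 6715
27th: 6715 + 264 = 6979
28th: 6979 + 264 = 7243
29th: 7243 + 264 = 7507
30th: 7507 + 264 = 7771
31st: 7771 + 264 = 8035
32nd: 8035 + 264 = 8299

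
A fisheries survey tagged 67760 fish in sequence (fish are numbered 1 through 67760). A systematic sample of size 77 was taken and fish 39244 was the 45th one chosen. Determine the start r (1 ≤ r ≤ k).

k = 67760/77 = 880
r = 39244 − (45−1)×880 = 39244 − 38720 = 524

524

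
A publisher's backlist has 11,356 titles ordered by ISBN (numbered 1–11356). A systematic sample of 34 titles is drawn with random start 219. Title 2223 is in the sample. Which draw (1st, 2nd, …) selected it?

7

k = 11356/34 = 334
position = (2223 − 219)/334 + 1 = 2004/334 + 1 = 6 + 1 = 7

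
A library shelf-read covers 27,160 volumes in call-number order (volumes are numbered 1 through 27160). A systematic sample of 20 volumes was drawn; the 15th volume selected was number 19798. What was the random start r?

k = 27160/20 = 1358
r = 19798 − (15−1)×1358 = 19798 − 19012 = 786

786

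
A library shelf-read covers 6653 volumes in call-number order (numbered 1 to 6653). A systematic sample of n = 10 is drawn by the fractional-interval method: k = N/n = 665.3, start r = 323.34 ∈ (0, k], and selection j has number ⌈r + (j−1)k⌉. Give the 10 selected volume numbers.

j=1: r + 0k = 323.34 → ⌈·⌉ = 324
j=2: r + 1k = 988.64 → ⌈·⌉ = 989
j=3: r + 2k = 1653.94 → ⌈·⌉ = 1654
j=4: r + 3k = 2319.24 → ⌈·⌉ = 2320
j=5: r + 4k = 2984.54 → ⌈·⌉ = 2985
j=6: r + 5k = 3649.84 → ⌈·⌉ = 3650
j=7: r + 6k = 4315.14 → ⌈·⌉ = 4316
j=8: r + 7k = 4980.44 → ⌈·⌉ = 4981
j=9: r + 8k = 5645.74 → ⌈·⌉ = 5646
j=10: r + 9k = 6311.04 → ⌈·⌉ = 6312

324, 989, 1654, 2320, 2985, 3650, 4316, 4981, 5646, 6312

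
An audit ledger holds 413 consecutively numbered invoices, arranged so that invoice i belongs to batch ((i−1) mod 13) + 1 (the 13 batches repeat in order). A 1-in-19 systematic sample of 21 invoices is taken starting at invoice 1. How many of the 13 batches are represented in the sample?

Consecutive selections differ by k = 19, so their batch numbers differ by 19 mod 13 = 6.
gcd(19, 13) = 1, so the sample visits 13/1 = 13 distinct residues mod 13.
Start 1 is batch 1; the batches hit are 1, 2, 3, 4, 5, 6, 7, 8, 9, 10, 11, 12, 13.

13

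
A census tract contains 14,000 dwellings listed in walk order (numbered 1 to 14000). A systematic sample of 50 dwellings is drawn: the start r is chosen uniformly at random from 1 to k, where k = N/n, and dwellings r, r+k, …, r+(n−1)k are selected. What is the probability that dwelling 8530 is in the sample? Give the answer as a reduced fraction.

k = 14000/50 = 280.
Dwelling 8530 is selected iff r ≡ 8530 (mod 280); exactly one such r in {1,…,280}.
Inclusion probability = 1/280.

1/280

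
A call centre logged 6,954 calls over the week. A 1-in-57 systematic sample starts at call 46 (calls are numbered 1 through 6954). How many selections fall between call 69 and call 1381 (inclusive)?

23

k = 57
First selection ≥ 69: 46 + ⌈(69−46)/57⌉·57 = 46 + 1×57 = 103
Last selection ≤ 1381: 46 + ⌊(1381−46)/57⌋·57 = 46 + 23×57 = 1357
Count = 23 − 1 + 1 = 23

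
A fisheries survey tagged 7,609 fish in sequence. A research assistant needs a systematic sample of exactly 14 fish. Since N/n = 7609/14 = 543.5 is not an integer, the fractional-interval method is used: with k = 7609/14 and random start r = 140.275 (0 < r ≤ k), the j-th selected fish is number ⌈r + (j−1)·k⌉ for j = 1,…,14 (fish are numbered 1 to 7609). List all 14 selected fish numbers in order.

j=1: r + 0k = 140.275 → ⌈·⌉ = 141
j=2: r + 1k = 683.775 → ⌈·⌉ = 684
j=3: r + 2k = 1227.275 → ⌈·⌉ = 1228
j=4: r + 3k = 1770.775 → ⌈·⌉ = 1771
j=5: r + 4k = 2314.275 → ⌈·⌉ = 2315
j=6: r + 5k = 2857.775 → ⌈·⌉ = 2858
j=7: r + 6k = 3401.275 → ⌈·⌉ = 3402
j=8: r + 7k = 3944.775 → ⌈·⌉ = 3945
j=9: r + 8k = 4488.275 → ⌈·⌉ = 4489
j=10: r + 9k = 5031.775 → ⌈·⌉ = 5032
j=11: r + 10k = 5575.275 → ⌈·⌉ = 5576
j=12: r + 11k = 6118.775 → ⌈·⌉ = 6119
j=13: r + 12k = 6662.275 → ⌈·⌉ = 6663
j=14: r + 13k = 7205.775 → ⌈·⌉ = 7206

141, 684, 1228, 1771, 2315, 2858, 3402, 3945, 4489, 5032, 5576, 6119, 6663, 7206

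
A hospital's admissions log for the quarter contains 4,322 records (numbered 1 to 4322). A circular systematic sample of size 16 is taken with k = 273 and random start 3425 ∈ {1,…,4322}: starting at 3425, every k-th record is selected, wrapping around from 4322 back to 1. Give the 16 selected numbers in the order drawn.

3425, 3698, 3971, 4244, 195, 468, 741, 1014, 1287, 1560, 1833, 2106, 2379, 2652, 2925, 3198

Selection 1: 3425
Selection 2: 3425 + 273 = 3698
Selection 3: 3698 + 273 = 3971
Selection 4: 3971 + 273 = 4244
Selection 5: 4244 + 273 = 4517 → 4517 − 4322 = 195
Selection 6: 195 + 273 = 468
Selection 7: 468 + 273 = 741
Selection 8: 741 + 273 = 1014
Selection 9: 1014 + 273 = 1287
Selection 10: 1287 + 273 = 1560
Selection 11: 1560 + 273 = 1833
Selection 12: 1833 + 273 = 2106
Selection 13: 2106 + 273 = 2379
Selection 14: 2379 + 273 = 2652
Selection 15: 2652 + 273 = 2925
Selection 16: 2925 + 273 = 3198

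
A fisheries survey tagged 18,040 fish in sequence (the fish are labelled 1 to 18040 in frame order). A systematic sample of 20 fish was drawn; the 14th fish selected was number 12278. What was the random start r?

k = 18040/20 = 902
r = 12278 − (14−1)×902 = 12278 − 11726 = 552

552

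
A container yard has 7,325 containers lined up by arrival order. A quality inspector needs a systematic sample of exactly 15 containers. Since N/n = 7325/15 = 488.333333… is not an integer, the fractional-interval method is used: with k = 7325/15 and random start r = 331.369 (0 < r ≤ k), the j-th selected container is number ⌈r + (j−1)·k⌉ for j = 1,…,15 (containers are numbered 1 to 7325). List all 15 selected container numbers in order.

j=1: r + 0k = 331.369 → ⌈·⌉ = 332
j=2: r + 1k = 819.702333… → ⌈·⌉ = 820
j=3: r + 2k = 1308.035666… → ⌈·⌉ = 1309
j=4: r + 3k = 1796.369 → ⌈·⌉ = 1797
j=5: r + 4k = 2284.702333… → ⌈·⌉ = 2285
j=6: r + 5k = 2773.035666… → ⌈·⌉ = 2774
j=7: r + 6k = 3261.369 → ⌈·⌉ = 3262
j=8: r + 7k = 3749.702333… → ⌈·⌉ = 3750
j=9: r + 8k = 4238.035666… → ⌈·⌉ = 4239
j=10: r + 9k = 4726.369 → ⌈·⌉ = 4727
j=11: r + 10k = 5214.702333… → ⌈·⌉ = 5215
j=12: r + 11k = 5703.035666… → ⌈·⌉ = 5704
j=13: r + 12k = 6191.369 → ⌈·⌉ = 6192
j=14: r + 13k = 6679.702333… → ⌈·⌉ = 6680
j=15: r + 14k = 7168.035666… → ⌈·⌉ = 7169

332, 820, 1309, 1797, 2285, 2774, 3262, 3750, 4239, 4727, 5215, 5704, 6192, 6680, 7169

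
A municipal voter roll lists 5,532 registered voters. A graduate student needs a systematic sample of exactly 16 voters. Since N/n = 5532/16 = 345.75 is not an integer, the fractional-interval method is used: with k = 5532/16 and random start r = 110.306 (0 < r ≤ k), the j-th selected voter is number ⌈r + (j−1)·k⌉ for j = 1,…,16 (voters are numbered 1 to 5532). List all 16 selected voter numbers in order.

111, 457, 802, 1148, 1494, 1840, 2185, 2531, 2877, 3223, 3568, 3914, 4260, 4606, 4951, 5297

j=1: r + 0k = 110.306 → ⌈·⌉ = 111
j=2: r + 1k = 456.056 → ⌈·⌉ = 457
j=3: r + 2k = 801.806 → ⌈·⌉ = 802
j=4: r + 3k = 1147.556 → ⌈·⌉ = 1148
j=5: r + 4k = 1493.306 → ⌈·⌉ = 1494
j=6: r + 5k = 1839.056 → ⌈·⌉ = 1840
j=7: r + 6k = 2184.806 → ⌈·⌉ = 2185
j=8: r + 7k = 2530.556 → ⌈·⌉ = 2531
j=9: r + 8k = 2876.306 → ⌈·⌉ = 2877
j=10: r + 9k = 3222.056 → ⌈·⌉ = 3223
j=11: r + 10k = 3567.806 → ⌈·⌉ = 3568
j=12: r + 11k = 3913.556 → ⌈·⌉ = 3914
j=13: r + 12k = 4259.306 → ⌈·⌉ = 4260
j=14: r + 13k = 4605.056 → ⌈·⌉ = 4606
j=15: r + 14k = 4950.806 → ⌈·⌉ = 4951
j=16: r + 15k = 5296.556 → ⌈·⌉ = 5297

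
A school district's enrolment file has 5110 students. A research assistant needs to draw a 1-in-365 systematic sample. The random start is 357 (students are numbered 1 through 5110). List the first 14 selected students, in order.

student 1: 357
student 2: 357 + 365 = 722
student 3: 722 + 365 = 1087
student 4: 1087 + 365 = 1452
student 5: 1452 + 365 = 1817
student 6: 1817 + 365 = 2182
student 7: 2182 + 365 = 2547
student 8: 2547 + 365 = 2912
student 9: 2912 + 365 = 3277
student 10: 3277 + 365 = 3642
student 11: 3642 + 365 = 4007
student 12: 4007 + 365 = 4372
student 13: 4372 + 365 = 4737
student 14: 4737 + 365 = 5102

357, 722, 1087, 1452, 1817, 2182, 2547, 2912, 3277, 3642, 4007, 4372, 4737, 5102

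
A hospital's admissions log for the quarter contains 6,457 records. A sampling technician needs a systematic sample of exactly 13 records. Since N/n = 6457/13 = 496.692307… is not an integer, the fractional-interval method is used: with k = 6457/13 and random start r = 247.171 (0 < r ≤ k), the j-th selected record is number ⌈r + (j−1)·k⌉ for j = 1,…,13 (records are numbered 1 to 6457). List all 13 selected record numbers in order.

j=1: r + 0k = 247.171 → ⌈·⌉ = 248
j=2: r + 1k = 743.863307… → ⌈·⌉ = 744
j=3: r + 2k = 1240.555615… → ⌈·⌉ = 1241
j=4: r + 3k = 1737.247923… → ⌈·⌉ = 1738
j=5: r + 4k = 2233.940230… → ⌈·⌉ = 2234
j=6: r + 5k = 2730.632538… → ⌈·⌉ = 2731
j=7: r + 6k = 3227.324846… → ⌈·⌉ = 3228
j=8: r + 7k = 3724.017153… → ⌈·⌉ = 3725
j=9: r + 8k = 4220.709461… → ⌈·⌉ = 4221
j=10: r + 9k = 4717.401769… → ⌈·⌉ = 4718
j=11: r + 10k = 5214.094076… → ⌈·⌉ = 5215
j=12: r + 11k = 5710.786384… → ⌈·⌉ = 5711
j=13: r + 12k = 6207.478692… → ⌈·⌉ = 6208

248, 744, 1241, 1738, 2234, 2731, 3228, 3725, 4221, 4718, 5215, 5711, 6208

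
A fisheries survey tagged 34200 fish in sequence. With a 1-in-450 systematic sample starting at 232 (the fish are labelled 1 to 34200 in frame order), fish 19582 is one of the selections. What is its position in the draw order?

44

k = 450
position = (19582 − 232)/450 + 1 = 19350/450 + 1 = 43 + 1 = 44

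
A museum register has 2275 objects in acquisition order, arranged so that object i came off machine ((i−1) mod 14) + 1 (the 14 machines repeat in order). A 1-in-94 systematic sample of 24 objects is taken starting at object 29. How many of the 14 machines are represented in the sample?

Consecutive selections differ by k = 94, so their machine numbers differ by 94 mod 14 = 10.
gcd(94, 14) = 2, so the sample visits 14/2 = 7 distinct residues mod 14.
Start 29 is machine 1; the machines hit are 1, 3, 5, 7, 9, 11, 13.

7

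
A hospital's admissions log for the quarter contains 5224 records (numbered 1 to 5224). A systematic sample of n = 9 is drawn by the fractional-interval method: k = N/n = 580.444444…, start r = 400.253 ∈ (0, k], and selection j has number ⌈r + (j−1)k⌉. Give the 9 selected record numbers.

j=1: r + 0k = 400.253 → ⌈·⌉ = 401
j=2: r + 1k = 980.697444… → ⌈·⌉ = 981
j=3: r + 2k = 1561.141888… → ⌈·⌉ = 1562
j=4: r + 3k = 2141.586333… → ⌈·⌉ = 2142
j=5: r + 4k = 2722.030777… → ⌈·⌉ = 2723
j=6: r + 5k = 3302.475222… → ⌈·⌉ = 3303
j=7: r + 6k = 3882.919666… → ⌈·⌉ = 3883
j=8: r + 7k = 4463.364111… → ⌈·⌉ = 4464
j=9: r + 8k = 5043.808555… → ⌈·⌉ = 5044

401, 981, 1562, 2142, 2723, 3303, 3883, 4464, 5044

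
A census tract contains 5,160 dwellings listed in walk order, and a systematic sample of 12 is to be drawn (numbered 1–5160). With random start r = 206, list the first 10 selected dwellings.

206, 636, 1066, 1496, 1926, 2356, 2786, 3216, 3646, 4076

k = N/n = 5160/12 = 430
dwelling 1: 206
dwelling 2: 206 + 430 = 636
dwelling 3: 636 + 430 = 1066
dwelling 4: 1066 + 430 = 1496
dwelling 5: 1496 + 430 = 1926
dwelling 6: 1926 + 430 = 2356
dwelling 7: 2356 + 430 = 2786
dwelling 8: 2786 + 430 = 3216
dwelling 9: 3216 + 430 = 3646
dwelling 10: 3646 + 430 = 4076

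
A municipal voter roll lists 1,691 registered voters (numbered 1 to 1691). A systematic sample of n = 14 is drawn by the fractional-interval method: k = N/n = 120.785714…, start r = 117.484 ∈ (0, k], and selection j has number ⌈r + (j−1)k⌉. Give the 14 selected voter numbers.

j=1: r + 0k = 117.484 → ⌈·⌉ = 118
j=2: r + 1k = 238.269714… → ⌈·⌉ = 239
j=3: r + 2k = 359.055428… → ⌈·⌉ = 360
j=4: r + 3k = 479.841142… → ⌈·⌉ = 480
j=5: r + 4k = 600.626857… → ⌈·⌉ = 601
j=6: r + 5k = 721.412571… → ⌈·⌉ = 722
j=7: r + 6k = 842.198285… → ⌈·⌉ = 843
j=8: r + 7k = 962.984 → ⌈·⌉ = 963
j=9: r + 8k = 1083.769714… → ⌈·⌉ = 1084
j=10: r + 9k = 1204.555428… → ⌈·⌉ = 1205
j=11: r + 10k = 1325.341142… → ⌈·⌉ = 1326
j=12: r + 11k = 1446.126857… → ⌈·⌉ = 1447
j=13: r + 12k = 1566.912571… → ⌈·⌉ = 1567
j=14: r + 13k = 1687.698285… → ⌈·⌉ = 1688

118, 239, 360, 480, 601, 722, 843, 963, 1084, 1205, 1326, 1447, 1567, 1688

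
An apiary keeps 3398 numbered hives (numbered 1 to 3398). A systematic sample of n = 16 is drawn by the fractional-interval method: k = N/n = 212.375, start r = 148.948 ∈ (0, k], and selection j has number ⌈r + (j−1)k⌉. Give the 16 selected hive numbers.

j=1: r + 0k = 148.948 → ⌈·⌉ = 149
j=2: r + 1k = 361.323 → ⌈·⌉ = 362
j=3: r + 2k = 573.698 → ⌈·⌉ = 574
j=4: r + 3k = 786.073 → ⌈·⌉ = 787
j=5: r + 4k = 998.448 → ⌈·⌉ = 999
j=6: r + 5k = 1210.823 → ⌈·⌉ = 1211
j=7: r + 6k = 1423.198 → ⌈·⌉ = 1424
j=8: r + 7k = 1635.573 → ⌈·⌉ = 1636
j=9: r + 8k = 1847.948 → ⌈·⌉ = 1848
j=10: r + 9k = 2060.323 → ⌈·⌉ = 2061
j=11: r + 10k = 2272.698 → ⌈·⌉ = 2273
j=12: r + 11k = 2485.073 → ⌈·⌉ = 2486
j=13: r + 12k = 2697.448 → ⌈·⌉ = 2698
j=14: r + 13k = 2909.823 → ⌈·⌉ = 2910
j=15: r + 14k = 3122.198 → ⌈·⌉ = 3123
j=16: r + 15k = 3334.573 → ⌈·⌉ = 3335

149, 362, 574, 787, 999, 1211, 1424, 1636, 1848, 2061, 2273, 2486, 2698, 2910, 3123, 3335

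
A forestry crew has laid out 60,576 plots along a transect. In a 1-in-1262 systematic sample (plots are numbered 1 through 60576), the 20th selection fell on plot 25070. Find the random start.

1092

k = 1262
r = 25070 − (20−1)×1262 = 25070 − 23978 = 1092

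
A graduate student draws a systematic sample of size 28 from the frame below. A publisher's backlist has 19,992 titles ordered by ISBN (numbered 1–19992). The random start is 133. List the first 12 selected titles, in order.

k = N/n = 19992/28 = 714
title 1: 133
title 2: 133 + 714 = 847
title 3: 847 + 714 = 1561
title 4: 1561 + 714 = 2275
title 5: 2275 + 714 = 2989
title 6: 2989 + 714 = 3703
title 7: 3703 + 714 = 4417
title 8: 4417 + 714 = 5131
title 9: 5131 + 714 = 5845
title 10: 5845 + 714 = 6559
title 11: 6559 + 714 = 7273
title 12: 7273 + 714 = 7987

133, 847, 1561, 2275, 2989, 3703, 4417, 5131, 5845, 6559, 7273, 7987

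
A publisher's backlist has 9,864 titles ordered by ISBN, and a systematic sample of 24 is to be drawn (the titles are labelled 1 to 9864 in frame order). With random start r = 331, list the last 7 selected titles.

7318, 7729, 8140, 8551, 8962, 9373, 9784

k = N/n = 9864/24 = 411
18th selection = 331 + 17×411 = 7318
19th: 7318 + 411 = 7729
20th: 7729 + 411 = 8140
21st: 8140 + 411 = 8551
22nd: 8551 + 411 = 8962
23rd: 8962 + 411 = 9373
24th: 9373 + 411 = 9784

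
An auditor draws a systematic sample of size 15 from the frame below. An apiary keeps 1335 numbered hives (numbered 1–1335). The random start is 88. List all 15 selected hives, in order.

k = N/n = 1335/15 = 89
hive 1: 88
hive 2: 88 + 89 = 177
hive 3: 177 + 89 = 266
hive 4: 266 + 89 = 355
hive 5: 355 + 89 = 444
hive 6: 444 + 89 = 533
hive 7: 533 + 89 = 622
hive 8: 622 + 89 = 711
hive 9: 711 + 89 = 800
hive 10: 800 + 89 = 889
hive 11: 889 + 89 = 978
hive 12: 978 + 89 = 1067
hive 13: 1067 + 89 = 1156
hive 14: 1156 + 89 = 1245
hive 15: 1245 + 89 = 1334

88, 177, 266, 355, 444, 533, 622, 711, 800, 889, 978, 1067, 1156, 1245, 1334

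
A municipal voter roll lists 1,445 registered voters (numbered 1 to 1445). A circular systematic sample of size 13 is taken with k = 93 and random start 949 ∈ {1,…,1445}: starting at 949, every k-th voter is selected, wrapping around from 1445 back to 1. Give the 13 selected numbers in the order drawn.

949, 1042, 1135, 1228, 1321, 1414, 62, 155, 248, 341, 434, 527, 620

Selection 1: 949
Selection 2: 949 + 93 = 1042
Selection 3: 1042 + 93 = 1135
Selection 4: 1135 + 93 = 1228
Selection 5: 1228 + 93 = 1321
Selection 6: 1321 + 93 = 1414
Selection 7: 1414 + 93 = 1507 → 1507 − 1445 = 62
Selection 8: 62 + 93 = 155
Selection 9: 155 + 93 = 248
Selection 10: 248 + 93 = 341
Selection 11: 341 + 93 = 434
Selection 12: 434 + 93 = 527
Selection 13: 527 + 93 = 620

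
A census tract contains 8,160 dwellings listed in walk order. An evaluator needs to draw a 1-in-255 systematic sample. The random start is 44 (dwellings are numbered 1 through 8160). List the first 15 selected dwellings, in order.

dwelling 1: 44
dwelling 2: 44 + 255 = 299
dwelling 3: 299 + 255 = 554
dwelling 4: 554 + 255 = 809
dwelling 5: 809 + 255 = 1064
dwelling 6: 1064 + 255 = 1319
dwelling 7: 1319 + 255 = 1574
dwelling 8: 1574 + 255 = 1829
dwelling 9: 1829 + 255 = 2084
dwelling 10: 2084 + 255 = 2339
dwelling 11: 2339 + 255 = 2594
dwelling 12: 2594 + 255 = 2849
dwelling 13: 2849 + 255 = 3104
dwelling 14: 3104 + 255 = 3359
dwelling 15: 3359 + 255 = 3614

44, 299, 554, 809, 1064, 1319, 1574, 1829, 2084, 2339, 2594, 2849, 3104, 3359, 3614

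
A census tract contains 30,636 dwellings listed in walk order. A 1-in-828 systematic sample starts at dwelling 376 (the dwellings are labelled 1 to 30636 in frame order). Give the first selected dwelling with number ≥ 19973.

k = 828
Steps past start: ⌈(19973 − 376)/828⌉ = ⌈19597/828⌉ = 24
Selected dwelling: 376 + 24×828 = 20248

20248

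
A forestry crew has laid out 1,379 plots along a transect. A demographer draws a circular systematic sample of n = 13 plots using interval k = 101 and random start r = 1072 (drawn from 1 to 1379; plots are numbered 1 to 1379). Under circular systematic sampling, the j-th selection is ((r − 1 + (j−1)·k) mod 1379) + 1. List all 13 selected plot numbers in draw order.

1072, 1173, 1274, 1375, 97, 198, 299, 400, 501, 602, 703, 804, 905

Selection 1: 1072
Selection 2: 1072 + 101 = 1173
Selection 3: 1173 + 101 = 1274
Selection 4: 1274 + 101 = 1375
Selection 5: 1375 + 101 = 1476 → 1476 − 1379 = 97
Selection 6: 97 + 101 = 198
Selection 7: 198 + 101 = 299
Selection 8: 299 + 101 = 400
Selection 9: 400 + 101 = 501
Selection 10: 501 + 101 = 602
Selection 11: 602 + 101 = 703
Selection 12: 703 + 101 = 804
Selection 13: 804 + 101 = 905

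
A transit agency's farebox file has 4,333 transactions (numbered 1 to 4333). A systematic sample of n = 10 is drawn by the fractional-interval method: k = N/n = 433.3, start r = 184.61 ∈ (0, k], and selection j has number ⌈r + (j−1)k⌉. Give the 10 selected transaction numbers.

185, 618, 1052, 1485, 1918, 2352, 2785, 3218, 3652, 4085

j=1: r + 0k = 184.61 → ⌈·⌉ = 185
j=2: r + 1k = 617.91 → ⌈·⌉ = 618
j=3: r + 2k = 1051.21 → ⌈·⌉ = 1052
j=4: r + 3k = 1484.51 → ⌈·⌉ = 1485
j=5: r + 4k = 1917.81 → ⌈·⌉ = 1918
j=6: r + 5k = 2351.11 → ⌈·⌉ = 2352
j=7: r + 6k = 2784.41 → ⌈·⌉ = 2785
j=8: r + 7k = 3217.71 → ⌈·⌉ = 3218
j=9: r + 8k = 3651.01 → ⌈·⌉ = 3652
j=10: r + 9k = 4084.31 → ⌈·⌉ = 4085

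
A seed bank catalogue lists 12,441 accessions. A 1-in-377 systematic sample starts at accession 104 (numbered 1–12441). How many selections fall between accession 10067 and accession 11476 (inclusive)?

k = 377
First selection ≥ 10067: 104 + ⌈(10067−104)/377⌉·377 = 104 + 27×377 = 10283
Last selection ≤ 11476: 104 + ⌊(11476−104)/377⌋·377 = 104 + 30×377 = 11414
Count = 30 − 27 + 1 = 4

4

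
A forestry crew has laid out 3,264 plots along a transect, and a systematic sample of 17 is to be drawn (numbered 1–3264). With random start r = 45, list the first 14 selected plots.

k = N/n = 3264/17 = 192
plot 1: 45
plot 2: 45 + 192 = 237
plot 3: 237 + 192 = 429
plot 4: 429 + 192 = 621
plot 5: 621 + 192 = 813
plot 6: 813 + 192 = 1005
plot 7: 1005 + 192 = 1197
plot 8: 1197 + 192 = 1389
plot 9: 1389 + 192 = 1581
plot 10: 1581 + 192 = 1773
plot 11: 1773 + 192 = 1965
plot 12: 1965 + 192 = 2157
plot 13: 2157 + 192 = 2349
plot 14: 2349 + 192 = 2541

45, 237, 429, 621, 813, 1005, 1197, 1389, 1581, 1773, 1965, 2157, 2349, 2541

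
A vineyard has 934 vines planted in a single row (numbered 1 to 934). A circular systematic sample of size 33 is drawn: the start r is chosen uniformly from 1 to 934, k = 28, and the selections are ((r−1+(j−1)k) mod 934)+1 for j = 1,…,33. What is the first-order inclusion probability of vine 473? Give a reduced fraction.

33/934

For each position j, as r ranges over 1…934 the j-th selection hits every vine exactly once, so vine 473 is selected for exactly 33 of the 934 starts.
Inclusion probability = 33/934.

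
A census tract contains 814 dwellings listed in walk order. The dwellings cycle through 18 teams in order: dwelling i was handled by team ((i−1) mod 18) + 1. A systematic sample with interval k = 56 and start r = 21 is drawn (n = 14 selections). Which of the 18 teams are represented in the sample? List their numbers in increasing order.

Consecutive selections differ by k = 56, so their team numbers differ by 56 mod 18 = 2.
gcd(56, 18) = 2, so the sample visits 18/2 = 9 distinct residues mod 18.
Start 21 is team 3; the teams hit are 1, 3, 5, 7, 9, 11, 13, 15, 17.

1, 3, 5, 7, 9, 11, 13, 15, 17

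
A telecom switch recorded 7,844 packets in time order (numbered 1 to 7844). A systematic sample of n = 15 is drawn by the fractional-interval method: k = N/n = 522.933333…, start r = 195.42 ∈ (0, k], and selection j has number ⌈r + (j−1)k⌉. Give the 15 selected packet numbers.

j=1: r + 0k = 195.42 → ⌈·⌉ = 196
j=2: r + 1k = 718.353333… → ⌈·⌉ = 719
j=3: r + 2k = 1241.286666… → ⌈·⌉ = 1242
j=4: r + 3k = 1764.22 → ⌈·⌉ = 1765
j=5: r + 4k = 2287.153333… → ⌈·⌉ = 2288
j=6: r + 5k = 2810.086666… → ⌈·⌉ = 2811
j=7: r + 6k = 3333.02 → ⌈·⌉ = 3334
j=8: r + 7k = 3855.953333… → ⌈·⌉ = 3856
j=9: r + 8k = 4378.886666… → ⌈·⌉ = 4379
j=10: r + 9k = 4901.82 → ⌈·⌉ = 4902
j=11: r + 10k = 5424.753333… → ⌈·⌉ = 5425
j=12: r + 11k = 5947.686666… → ⌈·⌉ = 5948
j=13: r + 12k = 6470.62 → ⌈·⌉ = 6471
j=14: r + 13k = 6993.553333… → ⌈·⌉ = 6994
j=15: r + 14k = 7516.486666… → ⌈·⌉ = 7517

196, 719, 1242, 1765, 2288, 2811, 3334, 3856, 4379, 4902, 5425, 5948, 6471, 6994, 7517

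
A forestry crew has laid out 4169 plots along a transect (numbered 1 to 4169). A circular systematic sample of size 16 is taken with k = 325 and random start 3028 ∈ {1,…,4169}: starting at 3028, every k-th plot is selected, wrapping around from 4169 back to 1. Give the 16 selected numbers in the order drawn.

3028, 3353, 3678, 4003, 159, 484, 809, 1134, 1459, 1784, 2109, 2434, 2759, 3084, 3409, 3734

Selection 1: 3028
Selection 2: 3028 + 325 = 3353
Selection 3: 3353 + 325 = 3678
Selection 4: 3678 + 325 = 4003
Selection 5: 4003 + 325 = 4328 → 4328 − 4169 = 159
Selection 6: 159 + 325 = 484
Selection 7: 484 + 325 = 809
Selection 8: 809 + 325 = 1134
Selection 9: 1134 + 325 = 1459
Selection 10: 1459 + 325 = 1784
Selection 11: 1784 + 325 = 2109
Selection 12: 2109 + 325 = 2434
Selection 13: 2434 + 325 = 2759
Selection 14: 2759 + 325 = 3084
Selection 15: 3084 + 325 = 3409
Selection 16: 3409 + 325 = 3734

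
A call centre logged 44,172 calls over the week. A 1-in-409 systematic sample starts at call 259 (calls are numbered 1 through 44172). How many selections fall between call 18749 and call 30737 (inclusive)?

29

k = 409
First selection ≥ 18749: 259 + ⌈(18749−259)/409⌉·409 = 259 + 46×409 = 19073
Last selection ≤ 30737: 259 + ⌊(30737−259)/409⌋·409 = 259 + 74×409 = 30525
Count = 74 − 46 + 1 = 29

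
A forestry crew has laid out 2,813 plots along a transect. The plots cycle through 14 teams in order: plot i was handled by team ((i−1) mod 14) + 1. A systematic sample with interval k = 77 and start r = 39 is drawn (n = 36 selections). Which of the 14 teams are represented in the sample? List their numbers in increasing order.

Consecutive selections differ by k = 77, so their team numbers differ by 77 mod 14 = 7.
gcd(77, 14) = 7, so the sample visits 14/7 = 2 distinct residues mod 14.
Start 39 is team 11; the teams hit are 4, 11.

4, 11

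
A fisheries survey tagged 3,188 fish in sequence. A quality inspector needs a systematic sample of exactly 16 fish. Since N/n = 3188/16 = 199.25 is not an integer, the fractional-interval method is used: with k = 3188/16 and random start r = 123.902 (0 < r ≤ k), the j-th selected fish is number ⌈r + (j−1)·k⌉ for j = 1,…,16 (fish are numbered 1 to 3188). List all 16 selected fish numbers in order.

j=1: r + 0k = 123.902 → ⌈·⌉ = 124
j=2: r + 1k = 323.152 → ⌈·⌉ = 324
j=3: r + 2k = 522.402 → ⌈·⌉ = 523
j=4: r + 3k = 721.652 → ⌈·⌉ = 722
j=5: r + 4k = 920.902 → ⌈·⌉ = 921
j=6: r + 5k = 1120.152 → ⌈·⌉ = 1121
j=7: r + 6k = 1319.402 → ⌈·⌉ = 1320
j=8: r + 7k = 1518.652 → ⌈·⌉ = 1519
j=9: r + 8k = 1717.902 → ⌈·⌉ = 1718
j=10: r + 9k = 1917.152 → ⌈·⌉ = 1918
j=11: r + 10k = 2116.402 → ⌈·⌉ = 2117
j=12: r + 11k = 2315.652 → ⌈·⌉ = 2316
j=13: r + 12k = 2514.902 → ⌈·⌉ = 2515
j=14: r + 13k = 2714.152 → ⌈·⌉ = 2715
j=15: r + 14k = 2913.402 → ⌈·⌉ = 2914
j=16: r + 15k = 3112.652 → ⌈·⌉ = 3113

124, 324, 523, 722, 921, 1121, 1320, 1519, 1718, 1918, 2117, 2316, 2515, 2715, 2914, 3113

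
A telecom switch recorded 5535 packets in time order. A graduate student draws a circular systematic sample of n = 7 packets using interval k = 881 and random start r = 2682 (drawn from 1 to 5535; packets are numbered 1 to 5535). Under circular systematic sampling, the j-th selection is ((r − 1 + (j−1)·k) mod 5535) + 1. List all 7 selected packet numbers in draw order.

Selection 1: 2682
Selection 2: 2682 + 881 = 3563
Selection 3: 3563 + 881 = 4444
Selection 4: 4444 + 881 = 5325
Selection 5: 5325 + 881 = 6206 → 6206 − 5535 = 671
Selection 6: 671 + 881 = 1552
Selection 7: 1552 + 881 = 2433

2682, 3563, 4444, 5325, 671, 1552, 2433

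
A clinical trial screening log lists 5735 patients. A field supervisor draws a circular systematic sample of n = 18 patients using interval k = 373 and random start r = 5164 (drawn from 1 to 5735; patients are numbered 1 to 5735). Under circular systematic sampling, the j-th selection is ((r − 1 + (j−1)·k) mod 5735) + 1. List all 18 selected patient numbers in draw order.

5164, 5537, 175, 548, 921, 1294, 1667, 2040, 2413, 2786, 3159, 3532, 3905, 4278, 4651, 5024, 5397, 35

Selection 1: 5164
Selection 2: 5164 + 373 = 5537
Selection 3: 5537 + 373 = 5910 → 5910 − 5735 = 175
Selection 4: 175 + 373 = 548
Selection 5: 548 + 373 = 921
Selection 6: 921 + 373 = 1294
Selection 7: 1294 + 373 = 1667
Selection 8: 1667 + 373 = 2040
Selection 9: 2040 + 373 = 2413
Selection 10: 2413 + 373 = 2786
Selection 11: 2786 + 373 = 3159
Selection 12: 3159 + 373 = 3532
Selection 13: 3532 + 373 = 3905
Selection 14: 3905 + 373 = 4278
Selection 15: 4278 + 373 = 4651
Selection 16: 4651 + 373 = 5024
Selection 17: 5024 + 373 = 5397
Selection 18: 5397 + 373 = 5770 → 5770 − 5735 = 35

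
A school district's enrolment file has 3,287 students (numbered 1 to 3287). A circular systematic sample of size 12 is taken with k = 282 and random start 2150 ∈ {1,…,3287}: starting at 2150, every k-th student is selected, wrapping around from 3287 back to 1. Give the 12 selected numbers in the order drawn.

Selection 1: 2150
Selection 2: 2150 + 282 = 2432
Selection 3: 2432 + 282 = 2714
Selection 4: 2714 + 282 = 2996
Selection 5: 2996 + 282 = 3278
Selection 6: 3278 + 282 = 3560 → 3560 − 3287 = 273
Selection 7: 273 + 282 = 555
Selection 8: 555 + 282 = 837
Selection 9: 837 + 282 = 1119
Selection 10: 1119 + 282 = 1401
Selection 11: 1401 + 282 = 1683
Selection 12: 1683 + 282 = 1965

2150, 2432, 2714, 2996, 3278, 273, 555, 837, 1119, 1401, 1683, 1965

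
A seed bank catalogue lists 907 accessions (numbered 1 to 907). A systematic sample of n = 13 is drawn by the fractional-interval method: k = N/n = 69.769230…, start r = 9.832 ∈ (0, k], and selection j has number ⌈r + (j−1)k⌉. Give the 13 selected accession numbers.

10, 80, 150, 220, 289, 359, 429, 499, 568, 638, 708, 778, 848

j=1: r + 0k = 9.832 → ⌈·⌉ = 10
j=2: r + 1k = 79.601230… → ⌈·⌉ = 80
j=3: r + 2k = 149.370461… → ⌈·⌉ = 150
j=4: r + 3k = 219.139692… → ⌈·⌉ = 220
j=5: r + 4k = 288.908923… → ⌈·⌉ = 289
j=6: r + 5k = 358.678153… → ⌈·⌉ = 359
j=7: r + 6k = 428.447384… → ⌈·⌉ = 429
j=8: r + 7k = 498.216615… → ⌈·⌉ = 499
j=9: r + 8k = 567.985846… → ⌈·⌉ = 568
j=10: r + 9k = 637.755076… → ⌈·⌉ = 638
j=11: r + 10k = 707.524307… → ⌈·⌉ = 708
j=12: r + 11k = 777.293538… → ⌈·⌉ = 778
j=13: r + 12k = 847.062769… → ⌈·⌉ = 848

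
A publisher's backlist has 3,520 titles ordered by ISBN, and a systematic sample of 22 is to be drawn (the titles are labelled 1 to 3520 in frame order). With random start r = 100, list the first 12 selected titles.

100, 260, 420, 580, 740, 900, 1060, 1220, 1380, 1540, 1700, 1860

k = N/n = 3520/22 = 160
title 1: 100
title 2: 100 + 160 = 260
title 3: 260 + 160 = 420
title 4: 420 + 160 = 580
title 5: 580 + 160 = 740
title 6: 740 + 160 = 900
title 7: 900 + 160 = 1060
title 8: 1060 + 160 = 1220
title 9: 1220 + 160 = 1380
title 10: 1380 + 160 = 1540
title 11: 1540 + 160 = 1700
title 12: 1700 + 160 = 1860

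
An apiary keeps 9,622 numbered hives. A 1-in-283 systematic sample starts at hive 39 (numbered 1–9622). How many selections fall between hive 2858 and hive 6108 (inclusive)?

12

k = 283
First selection ≥ 2858: 39 + ⌈(2858−39)/283⌉·283 = 39 + 10×283 = 2869
Last selection ≤ 6108: 39 + ⌊(6108−39)/283⌋·283 = 39 + 21×283 = 5982
Count = 21 − 10 + 1 = 12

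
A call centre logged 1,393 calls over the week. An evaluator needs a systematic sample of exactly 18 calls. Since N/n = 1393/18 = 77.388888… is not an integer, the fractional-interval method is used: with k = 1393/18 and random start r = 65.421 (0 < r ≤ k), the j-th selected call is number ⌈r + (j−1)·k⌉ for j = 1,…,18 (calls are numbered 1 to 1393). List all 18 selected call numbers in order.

66, 143, 221, 298, 375, 453, 530, 608, 685, 762, 840, 917, 995, 1072, 1149, 1227, 1304, 1382

j=1: r + 0k = 65.421 → ⌈·⌉ = 66
j=2: r + 1k = 142.809888… → ⌈·⌉ = 143
j=3: r + 2k = 220.198777… → ⌈·⌉ = 221
j=4: r + 3k = 297.587666… → ⌈·⌉ = 298
j=5: r + 4k = 374.976555… → ⌈·⌉ = 375
j=6: r + 5k = 452.365444… → ⌈·⌉ = 453
j=7: r + 6k = 529.754333… → ⌈·⌉ = 530
j=8: r + 7k = 607.143222… → ⌈·⌉ = 608
j=9: r + 8k = 684.532111… → ⌈·⌉ = 685
j=10: r + 9k = 761.921 → ⌈·⌉ = 762
j=11: r + 10k = 839.309888… → ⌈·⌉ = 840
j=12: r + 11k = 916.698777… → ⌈·⌉ = 917
j=13: r + 12k = 994.087666… → ⌈·⌉ = 995
j=14: r + 13k = 1071.476555… → ⌈·⌉ = 1072
j=15: r + 14k = 1148.865444… → ⌈·⌉ = 1149
j=16: r + 15k = 1226.254333… → ⌈·⌉ = 1227
j=17: r + 16k = 1303.643222… → ⌈·⌉ = 1304
j=18: r + 17k = 1381.032111… → ⌈·⌉ = 1382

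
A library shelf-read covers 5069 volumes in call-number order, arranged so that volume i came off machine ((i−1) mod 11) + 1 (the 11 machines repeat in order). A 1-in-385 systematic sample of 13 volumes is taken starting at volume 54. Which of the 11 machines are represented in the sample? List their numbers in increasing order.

Consecutive selections differ by k = 385, so their machine numbers differ by 385 mod 11 = 0.
gcd(385, 11) = 11, so the sample visits 11/11 = 1 distinct residues mod 11.
Start 54 is machine 10; the machines hit are 10.

10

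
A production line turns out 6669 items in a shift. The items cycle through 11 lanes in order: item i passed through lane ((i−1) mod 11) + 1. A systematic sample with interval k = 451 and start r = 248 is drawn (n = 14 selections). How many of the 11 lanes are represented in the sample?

1

Consecutive selections differ by k = 451, so their lane numbers differ by 451 mod 11 = 0.
gcd(451, 11) = 11, so the sample visits 11/11 = 1 distinct residues mod 11.
Start 248 is lane 6; the lanes hit are 6.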